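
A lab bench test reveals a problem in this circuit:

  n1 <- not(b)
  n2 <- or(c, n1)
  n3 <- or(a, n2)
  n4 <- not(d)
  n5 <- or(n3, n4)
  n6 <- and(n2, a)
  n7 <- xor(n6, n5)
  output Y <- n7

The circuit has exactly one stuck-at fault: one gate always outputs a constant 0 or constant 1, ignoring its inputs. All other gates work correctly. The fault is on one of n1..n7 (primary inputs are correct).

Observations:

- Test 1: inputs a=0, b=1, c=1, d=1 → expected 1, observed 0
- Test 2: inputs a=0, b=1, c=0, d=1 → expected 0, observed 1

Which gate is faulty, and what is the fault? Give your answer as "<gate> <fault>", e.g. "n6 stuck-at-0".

n6 stuck-at-1

Fault-free values for test 1 (a=0, b=1, c=1, d=1): n1=0, n2=1, n3=1, n4=0, n5=1, n6=0, n7=1, giving Y=1. Observed 0.
Test 1: faults giving observed 0 are {n2 stuck-at-0, n3 stuck-at-0, n5 stuck-at-0, n6 stuck-at-1, n7 stuck-at-0}.
Test 2 (a=0, b=1, c=0, d=1): fault-free n1=0, n2=0, n3=0, n4=0, n5=0, n6=0, n7=0 → 0; observed 1. Eliminates n2 stuck-at-0, n3 stuck-at-0, n5 stuck-at-0, n7 stuck-at-0.
Only n6 stuck-at-1 is consistent with every test.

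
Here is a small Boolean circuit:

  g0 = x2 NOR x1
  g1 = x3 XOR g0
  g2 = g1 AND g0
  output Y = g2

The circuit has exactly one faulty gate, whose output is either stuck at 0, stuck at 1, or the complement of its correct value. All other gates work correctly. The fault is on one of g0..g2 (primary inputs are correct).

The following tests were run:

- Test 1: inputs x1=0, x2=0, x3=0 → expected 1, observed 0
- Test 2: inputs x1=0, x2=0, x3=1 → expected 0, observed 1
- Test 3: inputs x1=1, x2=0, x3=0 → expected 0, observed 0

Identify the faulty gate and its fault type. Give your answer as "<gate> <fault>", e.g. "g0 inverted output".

g1 inverted output

Fault-free values for test 1 (x1=0, x2=0, x3=0): g0=1, g1=1, g2=1, giving Y=1. Observed 0.
Test 1: faults giving observed 0 are {g0 stuck-at-0, g0 inverted output, g1 stuck-at-0, g1 inverted output, g2 stuck-at-0, g2 inverted output}.
Test 2 (x1=0, x2=0, x3=1): fault-free g0=1, g1=0, g2=0 → 0; observed 1. Eliminates g0 stuck-at-0, g0 inverted output, g1 stuck-at-0, g2 stuck-at-0.
Test 3 (x1=1, x2=0, x3=0): fault-free g0=0, g1=0, g2=0 → 0; observed 0. Eliminates g2 inverted output.
Only g1 inverted output is consistent with every test.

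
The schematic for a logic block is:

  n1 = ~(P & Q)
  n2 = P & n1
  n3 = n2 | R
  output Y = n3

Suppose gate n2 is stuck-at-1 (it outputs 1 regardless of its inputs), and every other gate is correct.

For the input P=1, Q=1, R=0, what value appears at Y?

1

Propagate with n2 forced: n1=0, n2=1 [stuck-at-1], n3=1.
So Y = 1. (Without the fault it would be 0.)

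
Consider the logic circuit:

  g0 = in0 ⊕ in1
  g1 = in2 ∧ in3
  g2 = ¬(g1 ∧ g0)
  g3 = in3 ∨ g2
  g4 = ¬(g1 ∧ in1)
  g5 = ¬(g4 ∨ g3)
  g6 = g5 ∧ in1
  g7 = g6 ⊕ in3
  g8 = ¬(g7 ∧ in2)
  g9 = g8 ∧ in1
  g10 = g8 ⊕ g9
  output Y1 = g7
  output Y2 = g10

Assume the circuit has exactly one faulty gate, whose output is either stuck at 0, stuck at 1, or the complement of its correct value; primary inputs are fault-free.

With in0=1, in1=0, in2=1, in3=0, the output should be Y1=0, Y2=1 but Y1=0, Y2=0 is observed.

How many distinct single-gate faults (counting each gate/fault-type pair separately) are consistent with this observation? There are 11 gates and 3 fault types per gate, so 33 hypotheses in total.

6

Fault-free: g0=1, g1=0, g2=1, g3=1, g4=1, g5=0, g6=0, g7=0, g8=1, g9=0, g10=1 → Y1=0, Y2=1. Observed Y1=0, Y2=0.
  g0: none of the 3 fault types match ✗
  g1: none of the 3 fault types match ✗
  g2: none of the 3 fault types match ✗
  g3: none of the 3 fault types match ✗
  g4: none of the 3 fault types match ✗
  g5: none of the 3 fault types match ✗
  g6: none of the 3 fault types match ✗
  g7: none of the 3 fault types match ✗
  g8: stuck-at-0, inverted output ✓; others ✗
  g9: stuck-at-1, inverted output ✓; others ✗
  g10: stuck-at-0, inverted output ✓; others ✗
Consistent faults: {g8 stuck-at-0, g8 inverted output, g9 stuck-at-1, g9 inverted output, g10 stuck-at-0, g10 inverted output} — 6 in all.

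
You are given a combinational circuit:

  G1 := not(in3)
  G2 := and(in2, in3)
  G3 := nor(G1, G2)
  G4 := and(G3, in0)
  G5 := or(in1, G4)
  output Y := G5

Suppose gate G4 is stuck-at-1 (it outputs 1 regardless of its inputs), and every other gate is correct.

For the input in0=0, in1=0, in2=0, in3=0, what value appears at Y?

Propagate with G4 forced: G1=1, G2=0, G3=0, G4=1 [stuck-at-1], G5=1.
So Y = 1. (Without the fault it would be 0.)

1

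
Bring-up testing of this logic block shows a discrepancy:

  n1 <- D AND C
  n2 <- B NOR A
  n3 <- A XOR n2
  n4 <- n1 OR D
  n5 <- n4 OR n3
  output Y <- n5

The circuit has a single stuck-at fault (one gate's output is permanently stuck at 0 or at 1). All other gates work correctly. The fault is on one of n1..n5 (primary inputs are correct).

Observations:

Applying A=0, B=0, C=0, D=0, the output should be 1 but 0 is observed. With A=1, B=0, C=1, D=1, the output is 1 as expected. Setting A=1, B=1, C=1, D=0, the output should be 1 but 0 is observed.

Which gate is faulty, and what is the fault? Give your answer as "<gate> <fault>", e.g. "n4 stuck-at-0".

n3 stuck-at-0

Fault-free values for test 1 (A=0, B=0, C=0, D=0): n1=0, n2=1, n3=1, n4=0, n5=1, giving Y=1. Observed 0.
Test 1: faults giving observed 0 are {n2 stuck-at-0, n3 stuck-at-0, n5 stuck-at-0}.
Test 2 (A=1, B=0, C=1, D=1): fault-free n1=1, n2=0, n3=1, n4=1, n5=1 → 1; observed 1. Eliminates n5 stuck-at-0.
Test 3 (A=1, B=1, C=1, D=0): fault-free n1=0, n2=0, n3=1, n4=0, n5=1 → 1; observed 0. Eliminates n2 stuck-at-0.
Only n3 stuck-at-0 is consistent with every test.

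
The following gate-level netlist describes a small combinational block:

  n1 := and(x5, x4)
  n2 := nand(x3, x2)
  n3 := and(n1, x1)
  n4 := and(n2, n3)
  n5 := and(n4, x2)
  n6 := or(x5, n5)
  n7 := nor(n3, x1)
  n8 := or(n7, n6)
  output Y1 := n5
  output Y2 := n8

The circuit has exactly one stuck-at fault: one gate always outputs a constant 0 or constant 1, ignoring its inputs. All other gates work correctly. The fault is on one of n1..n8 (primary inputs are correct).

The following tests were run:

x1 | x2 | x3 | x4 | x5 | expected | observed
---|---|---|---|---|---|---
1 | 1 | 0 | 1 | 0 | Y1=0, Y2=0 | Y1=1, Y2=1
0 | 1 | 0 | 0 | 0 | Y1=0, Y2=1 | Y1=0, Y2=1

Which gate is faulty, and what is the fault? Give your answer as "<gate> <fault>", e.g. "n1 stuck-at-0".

n1 stuck-at-1

Fault-free values for test 1 (x1=1, x2=1, x3=0, x4=1, x5=0): n1=0, n2=1, n3=0, n4=0, n5=0, n6=0, n7=0, n8=0, giving Y1=0, Y2=0. Observed Y1=1, Y2=1.
Test 1: faults giving observed Y1=1, Y2=1 are {n1 stuck-at-1, n3 stuck-at-1, n4 stuck-at-1, n5 stuck-at-1}.
Test 2 (x1=0, x2=1, x3=0, x4=0, x5=0): fault-free n1=0, n2=1, n3=0, n4=0, n5=0, n6=0, n7=1, n8=1 → Y1=0, Y2=1; observed Y1=0, Y2=1. Eliminates n3 stuck-at-1, n4 stuck-at-1, n5 stuck-at-1.
Only n1 stuck-at-1 is consistent with every test.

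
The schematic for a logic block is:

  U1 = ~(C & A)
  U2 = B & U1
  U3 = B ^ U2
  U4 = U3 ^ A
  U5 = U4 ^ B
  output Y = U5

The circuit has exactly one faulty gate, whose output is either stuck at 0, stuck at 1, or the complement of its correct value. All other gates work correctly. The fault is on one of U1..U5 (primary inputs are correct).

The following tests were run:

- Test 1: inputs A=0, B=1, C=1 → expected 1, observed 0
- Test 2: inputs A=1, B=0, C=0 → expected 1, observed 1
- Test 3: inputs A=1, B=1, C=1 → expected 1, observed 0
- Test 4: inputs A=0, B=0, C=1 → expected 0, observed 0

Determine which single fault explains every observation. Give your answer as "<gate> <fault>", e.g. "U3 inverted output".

Fault-free values for test 1 (A=0, B=1, C=1): U1=1, U2=1, U3=0, U4=0, U5=1, giving Y=1. Observed 0.
Test 1: faults giving observed 0 are {U1 stuck-at-0, U1 inverted output, U2 stuck-at-0, U2 inverted output, U3 stuck-at-1, U3 inverted output, U4 stuck-at-1, U4 inverted output, U5 stuck-at-0, U5 inverted output}.
Test 2 (A=1, B=0, C=0): fault-free U1=1, U2=0, U3=0, U4=1, U5=1 → 1; observed 1. Eliminates U2 inverted output, U3 stuck-at-1, U3 inverted output, U4 inverted output, U5 stuck-at-0, U5 inverted output.
Test 3 (A=1, B=1, C=1): fault-free U1=0, U2=0, U3=1, U4=0, U5=1 → 1; observed 0. Eliminates U1 stuck-at-0, U2 stuck-at-0.
Test 4 (A=0, B=0, C=1): fault-free U1=1, U2=0, U3=0, U4=0, U5=0 → 0; observed 0. Eliminates U4 stuck-at-1.
Only U1 inverted output is consistent with every test.

U1 inverted output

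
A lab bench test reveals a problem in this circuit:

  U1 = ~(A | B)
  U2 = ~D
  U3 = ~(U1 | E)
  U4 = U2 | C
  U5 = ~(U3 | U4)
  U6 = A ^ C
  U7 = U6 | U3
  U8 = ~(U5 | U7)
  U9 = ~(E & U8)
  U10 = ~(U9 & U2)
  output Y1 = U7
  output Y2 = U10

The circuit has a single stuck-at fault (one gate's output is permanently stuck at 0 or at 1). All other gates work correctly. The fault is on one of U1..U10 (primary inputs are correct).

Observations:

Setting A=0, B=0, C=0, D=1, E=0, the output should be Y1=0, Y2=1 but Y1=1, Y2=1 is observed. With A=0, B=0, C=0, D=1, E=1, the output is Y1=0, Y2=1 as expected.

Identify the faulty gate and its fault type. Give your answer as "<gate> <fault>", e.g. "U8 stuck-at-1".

U1 stuck-at-0

Fault-free values for test 1 (A=0, B=0, C=0, D=1, E=0): U1=1, U2=0, U3=0, U4=0, U5=1, U6=0, U7=0, U8=0, U9=1, U10=1, giving Y1=0, Y2=1. Observed Y1=1, Y2=1.
Test 1: faults giving observed Y1=1, Y2=1 are {U1 stuck-at-0, U3 stuck-at-1, U6 stuck-at-1, U7 stuck-at-1}.
Test 2 (A=0, B=0, C=0, D=1, E=1): fault-free U1=1, U2=0, U3=0, U4=0, U5=1, U6=0, U7=0, U8=0, U9=1, U10=1 → Y1=0, Y2=1; observed Y1=0, Y2=1. Eliminates U3 stuck-at-1, U6 stuck-at-1, U7 stuck-at-1.
Only U1 stuck-at-0 is consistent with every test.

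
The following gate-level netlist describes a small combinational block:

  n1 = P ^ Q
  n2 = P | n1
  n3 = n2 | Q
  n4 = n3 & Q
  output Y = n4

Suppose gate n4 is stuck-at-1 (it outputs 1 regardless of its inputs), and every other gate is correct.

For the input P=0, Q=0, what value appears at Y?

Propagate with n4 forced: n1=0, n2=0, n3=0, n4=1 [stuck-at-1].
So Y = 1. (Without the fault it would be 0.)

1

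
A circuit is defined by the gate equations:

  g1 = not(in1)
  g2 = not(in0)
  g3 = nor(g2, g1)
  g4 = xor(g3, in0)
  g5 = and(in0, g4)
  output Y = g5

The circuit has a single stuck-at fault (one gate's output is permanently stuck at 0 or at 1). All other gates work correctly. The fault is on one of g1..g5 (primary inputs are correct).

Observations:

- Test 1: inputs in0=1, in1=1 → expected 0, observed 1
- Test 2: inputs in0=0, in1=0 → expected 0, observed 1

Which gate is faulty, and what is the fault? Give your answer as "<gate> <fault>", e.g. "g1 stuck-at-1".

g5 stuck-at-1

Fault-free values for test 1 (in0=1, in1=1): g1=0, g2=0, g3=1, g4=0, g5=0, giving Y=0. Observed 1.
Test 1: faults giving observed 1 are {g1 stuck-at-1, g2 stuck-at-1, g3 stuck-at-0, g4 stuck-at-1, g5 stuck-at-1}.
Test 2 (in0=0, in1=0): fault-free g1=1, g2=1, g3=0, g4=0, g5=0 → 0; observed 1. Eliminates g1 stuck-at-1, g2 stuck-at-1, g3 stuck-at-0, g4 stuck-at-1.
Only g5 stuck-at-1 is consistent with every test.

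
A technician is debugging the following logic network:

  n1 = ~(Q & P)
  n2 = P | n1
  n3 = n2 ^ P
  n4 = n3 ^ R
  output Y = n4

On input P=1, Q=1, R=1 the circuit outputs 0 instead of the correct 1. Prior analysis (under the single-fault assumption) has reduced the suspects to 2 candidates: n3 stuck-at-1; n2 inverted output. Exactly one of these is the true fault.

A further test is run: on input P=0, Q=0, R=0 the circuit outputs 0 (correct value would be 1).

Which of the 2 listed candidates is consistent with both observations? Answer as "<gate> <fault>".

Evaluate each candidate on input P=0, Q=0, R=0:
  n3 stuck-at-1: n1=1, n2=1, n3=1 [stuck-at-1], n4=1 → 1 — eliminated
  n2 inverted output: n1=1, n2=0 [inverted output], n3=0, n4=0 → 0 — matches
Only n2 inverted output reproduces the observed 0.

n2 inverted output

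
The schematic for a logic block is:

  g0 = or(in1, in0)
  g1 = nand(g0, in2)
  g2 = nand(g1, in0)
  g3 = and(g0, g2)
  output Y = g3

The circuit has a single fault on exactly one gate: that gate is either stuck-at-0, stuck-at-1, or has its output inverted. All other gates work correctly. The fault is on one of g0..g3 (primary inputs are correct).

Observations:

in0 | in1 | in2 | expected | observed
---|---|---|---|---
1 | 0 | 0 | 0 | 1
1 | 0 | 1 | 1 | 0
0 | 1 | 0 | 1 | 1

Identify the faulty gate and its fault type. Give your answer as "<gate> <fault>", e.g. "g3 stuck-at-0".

g1 inverted output

Fault-free values for test 1 (in0=1, in1=0, in2=0): g0=1, g1=1, g2=0, g3=0, giving Y=0. Observed 1.
Test 1: faults giving observed 1 are {g1 stuck-at-0, g1 inverted output, g2 stuck-at-1, g2 inverted output, g3 stuck-at-1, g3 inverted output}.
Test 2 (in0=1, in1=0, in2=1): fault-free g0=1, g1=0, g2=1, g3=1 → 1; observed 0. Eliminates g1 stuck-at-0, g2 stuck-at-1, g3 stuck-at-1.
Test 3 (in0=0, in1=1, in2=0): fault-free g0=1, g1=1, g2=1, g3=1 → 1; observed 1. Eliminates g2 inverted output, g3 inverted output.
Only g1 inverted output is consistent with every test.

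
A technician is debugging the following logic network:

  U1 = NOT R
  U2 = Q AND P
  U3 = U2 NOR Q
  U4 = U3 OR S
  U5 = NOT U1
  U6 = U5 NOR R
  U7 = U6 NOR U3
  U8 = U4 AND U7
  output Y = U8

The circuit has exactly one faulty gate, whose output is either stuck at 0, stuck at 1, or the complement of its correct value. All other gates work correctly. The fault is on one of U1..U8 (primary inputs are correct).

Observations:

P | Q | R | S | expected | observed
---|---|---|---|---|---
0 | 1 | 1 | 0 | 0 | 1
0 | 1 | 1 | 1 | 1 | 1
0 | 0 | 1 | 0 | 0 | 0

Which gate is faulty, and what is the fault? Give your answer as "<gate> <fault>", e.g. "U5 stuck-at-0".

Fault-free values for test 1 (P=0, Q=1, R=1, S=0): U1=0, U2=0, U3=0, U4=0, U5=1, U6=0, U7=1, U8=0, giving Y=0. Observed 1.
Test 1: faults giving observed 1 are {U4 stuck-at-1, U4 inverted output, U8 stuck-at-1, U8 inverted output}.
Test 2 (P=0, Q=1, R=1, S=1): fault-free U1=0, U2=0, U3=0, U4=1, U5=1, U6=0, U7=1, U8=1 → 1; observed 1. Eliminates U4 inverted output, U8 inverted output.
Test 3 (P=0, Q=0, R=1, S=0): fault-free U1=0, U2=0, U3=1, U4=1, U5=1, U6=0, U7=0, U8=0 → 0; observed 0. Eliminates U8 stuck-at-1.
Only U4 stuck-at-1 is consistent with every test.

U4 stuck-at-1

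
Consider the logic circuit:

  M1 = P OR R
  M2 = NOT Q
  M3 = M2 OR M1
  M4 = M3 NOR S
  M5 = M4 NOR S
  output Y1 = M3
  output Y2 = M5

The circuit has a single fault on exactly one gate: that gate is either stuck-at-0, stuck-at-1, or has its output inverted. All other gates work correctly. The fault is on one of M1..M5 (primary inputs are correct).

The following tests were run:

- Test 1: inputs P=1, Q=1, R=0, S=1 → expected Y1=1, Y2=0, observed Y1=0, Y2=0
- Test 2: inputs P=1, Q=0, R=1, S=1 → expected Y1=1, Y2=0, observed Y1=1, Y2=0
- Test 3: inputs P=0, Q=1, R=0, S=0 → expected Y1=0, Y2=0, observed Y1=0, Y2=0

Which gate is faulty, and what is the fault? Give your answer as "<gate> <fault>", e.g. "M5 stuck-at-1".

M1 stuck-at-0

Fault-free values for test 1 (P=1, Q=1, R=0, S=1): M1=1, M2=0, M3=1, M4=0, M5=0, giving Y1=1, Y2=0. Observed Y1=0, Y2=0.
Test 1: faults giving observed Y1=0, Y2=0 are {M1 stuck-at-0, M1 inverted output, M3 stuck-at-0, M3 inverted output}.
Test 2 (P=1, Q=0, R=1, S=1): fault-free M1=1, M2=1, M3=1, M4=0, M5=0 → Y1=1, Y2=0; observed Y1=1, Y2=0. Eliminates M3 stuck-at-0, M3 inverted output.
Test 3 (P=0, Q=1, R=0, S=0): fault-free M1=0, M2=0, M3=0, M4=1, M5=0 → Y1=0, Y2=0; observed Y1=0, Y2=0. Eliminates M1 inverted output.
Only M1 stuck-at-0 is consistent with every test.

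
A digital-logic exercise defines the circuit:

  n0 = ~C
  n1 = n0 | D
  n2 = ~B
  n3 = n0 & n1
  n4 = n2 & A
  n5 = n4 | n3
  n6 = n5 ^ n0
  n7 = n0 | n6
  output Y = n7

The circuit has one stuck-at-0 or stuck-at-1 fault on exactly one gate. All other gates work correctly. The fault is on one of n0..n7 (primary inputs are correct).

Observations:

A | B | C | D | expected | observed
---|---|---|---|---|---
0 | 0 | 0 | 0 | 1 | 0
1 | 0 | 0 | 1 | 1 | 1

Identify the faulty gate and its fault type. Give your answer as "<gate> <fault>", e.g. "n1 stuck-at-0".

n0 stuck-at-0

Fault-free values for test 1 (A=0, B=0, C=0, D=0): n0=1, n1=1, n2=1, n3=1, n4=0, n5=1, n6=0, n7=1, giving Y=1. Observed 0.
Test 1: faults giving observed 0 are {n0 stuck-at-0, n7 stuck-at-0}.
Test 2 (A=1, B=0, C=0, D=1): fault-free n0=1, n1=1, n2=1, n3=1, n4=1, n5=1, n6=0, n7=1 → 1; observed 1. Eliminates n7 stuck-at-0.
Only n0 stuck-at-0 is consistent with every test.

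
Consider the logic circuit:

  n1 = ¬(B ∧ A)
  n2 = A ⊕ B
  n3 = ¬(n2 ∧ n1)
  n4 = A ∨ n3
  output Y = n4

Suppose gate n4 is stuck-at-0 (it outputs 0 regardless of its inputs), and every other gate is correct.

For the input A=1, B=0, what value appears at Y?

0

Propagate with n4 forced: n1=1, n2=1, n3=0, n4=0 [stuck-at-0].
So Y = 0. (Without the fault it would be 1.)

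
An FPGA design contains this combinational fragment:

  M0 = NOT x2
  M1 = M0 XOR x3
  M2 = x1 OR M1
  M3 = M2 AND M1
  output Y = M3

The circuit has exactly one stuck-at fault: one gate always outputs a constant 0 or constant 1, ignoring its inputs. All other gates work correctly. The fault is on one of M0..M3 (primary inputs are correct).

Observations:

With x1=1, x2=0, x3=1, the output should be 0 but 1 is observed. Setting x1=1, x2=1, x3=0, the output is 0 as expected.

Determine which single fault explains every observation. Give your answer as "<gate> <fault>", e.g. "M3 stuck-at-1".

Fault-free values for test 1 (x1=1, x2=0, x3=1): M0=1, M1=0, M2=1, M3=0, giving Y=0. Observed 1.
Test 1: faults giving observed 1 are {M0 stuck-at-0, M1 stuck-at-1, M3 stuck-at-1}.
Test 2 (x1=1, x2=1, x3=0): fault-free M0=0, M1=0, M2=1, M3=0 → 0; observed 0. Eliminates M1 stuck-at-1, M3 stuck-at-1.
Only M0 stuck-at-0 is consistent with every test.

M0 stuck-at-0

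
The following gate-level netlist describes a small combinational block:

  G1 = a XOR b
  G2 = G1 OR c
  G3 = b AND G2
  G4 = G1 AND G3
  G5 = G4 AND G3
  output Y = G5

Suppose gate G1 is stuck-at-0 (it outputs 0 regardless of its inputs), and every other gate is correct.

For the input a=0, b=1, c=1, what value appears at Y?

Propagate with G1 forced: G1=0 [stuck-at-0], G2=1, G3=1, G4=0, G5=0.
So Y = 0. (Without the fault it would be 1.)

0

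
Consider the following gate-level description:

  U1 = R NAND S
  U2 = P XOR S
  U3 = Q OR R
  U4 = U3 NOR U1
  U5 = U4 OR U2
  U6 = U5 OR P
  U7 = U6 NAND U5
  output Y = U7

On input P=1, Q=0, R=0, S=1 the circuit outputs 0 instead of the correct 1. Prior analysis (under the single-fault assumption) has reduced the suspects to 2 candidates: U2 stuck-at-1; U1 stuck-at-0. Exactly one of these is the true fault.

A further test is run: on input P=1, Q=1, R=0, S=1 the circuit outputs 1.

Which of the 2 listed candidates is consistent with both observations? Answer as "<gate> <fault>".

Evaluate each candidate on input P=1, Q=1, R=0, S=1:
  U2 stuck-at-1: U1=1, U2=1 [stuck-at-1], U3=1, U4=0, U5=1, U6=1, U7=0 → 0 — eliminated
  U1 stuck-at-0: U1=0 [stuck-at-0], U2=0, U3=1, U4=0, U5=0, U6=1, U7=1 → 1 — matches
Only U1 stuck-at-0 reproduces the observed 1.

U1 stuck-at-0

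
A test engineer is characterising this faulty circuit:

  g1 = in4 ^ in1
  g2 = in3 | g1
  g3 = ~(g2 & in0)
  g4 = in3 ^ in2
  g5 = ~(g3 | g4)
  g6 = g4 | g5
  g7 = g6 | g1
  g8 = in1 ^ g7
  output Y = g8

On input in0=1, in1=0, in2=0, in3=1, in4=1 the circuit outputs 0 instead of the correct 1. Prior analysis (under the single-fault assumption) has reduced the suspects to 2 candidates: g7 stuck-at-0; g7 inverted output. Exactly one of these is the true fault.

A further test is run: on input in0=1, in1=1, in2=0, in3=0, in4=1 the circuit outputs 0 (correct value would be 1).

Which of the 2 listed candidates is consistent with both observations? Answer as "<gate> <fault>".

g7 inverted output

Evaluate each candidate on input in0=1, in1=1, in2=0, in3=0, in4=1:
  g7 stuck-at-0: g1=0, g2=0, g3=1, g4=0, g5=0, g6=0, g7=0 [stuck-at-0], g8=1 → 1 — eliminated
  g7 inverted output: g1=0, g2=0, g3=1, g4=0, g5=0, g6=0, g7=1 [inverted output], g8=0 → 0 — matches
Only g7 inverted output reproduces the observed 0.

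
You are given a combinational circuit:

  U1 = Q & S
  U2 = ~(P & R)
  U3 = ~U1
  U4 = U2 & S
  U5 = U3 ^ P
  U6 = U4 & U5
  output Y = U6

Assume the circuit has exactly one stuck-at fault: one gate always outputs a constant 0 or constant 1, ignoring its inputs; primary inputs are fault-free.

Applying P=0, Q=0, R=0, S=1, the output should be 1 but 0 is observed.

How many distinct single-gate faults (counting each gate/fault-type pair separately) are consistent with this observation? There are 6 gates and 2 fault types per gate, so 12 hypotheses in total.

6

Fault-free: U1=0, U2=1, U3=1, U4=1, U5=1, U6=1 → 1. Observed 0.
  U1 stuck-at-0: output 1 ✗
  U1 stuck-at-1: output 0 ✓
  U2 stuck-at-0: output 0 ✓
  U2 stuck-at-1: output 1 ✗
  U3 stuck-at-0: output 0 ✓
  U3 stuck-at-1: output 1 ✗
  U4 stuck-at-0: output 0 ✓
  U4 stuck-at-1: output 1 ✗
  U5 stuck-at-0: output 0 ✓
  U5 stuck-at-1: output 1 ✗
  U6 stuck-at-0: output 0 ✓
  U6 stuck-at-1: output 1 ✗
Consistent faults: {U1 stuck-at-1, U2 stuck-at-0, U3 stuck-at-0, U4 stuck-at-0, U5 stuck-at-0, U6 stuck-at-0} — 6 in all.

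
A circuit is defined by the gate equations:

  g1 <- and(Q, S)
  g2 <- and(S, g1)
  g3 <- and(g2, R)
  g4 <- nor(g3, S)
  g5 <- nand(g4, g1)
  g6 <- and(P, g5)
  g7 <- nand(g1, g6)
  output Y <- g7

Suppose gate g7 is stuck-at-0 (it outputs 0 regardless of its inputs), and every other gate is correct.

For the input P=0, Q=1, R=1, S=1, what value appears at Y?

Propagate with g7 forced: g1=1, g2=1, g3=1, g4=0, g5=1, g6=0, g7=0 [stuck-at-0].
So Y = 0. (Without the fault it would be 1.)

0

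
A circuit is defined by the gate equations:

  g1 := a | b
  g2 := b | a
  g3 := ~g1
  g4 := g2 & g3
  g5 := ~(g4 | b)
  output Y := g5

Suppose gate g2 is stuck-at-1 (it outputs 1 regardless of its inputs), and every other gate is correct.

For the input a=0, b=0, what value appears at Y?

0

Propagate with g2 forced: g1=0, g2=1 [stuck-at-1], g3=1, g4=1, g5=0.
So Y = 0. (Without the fault it would be 1.)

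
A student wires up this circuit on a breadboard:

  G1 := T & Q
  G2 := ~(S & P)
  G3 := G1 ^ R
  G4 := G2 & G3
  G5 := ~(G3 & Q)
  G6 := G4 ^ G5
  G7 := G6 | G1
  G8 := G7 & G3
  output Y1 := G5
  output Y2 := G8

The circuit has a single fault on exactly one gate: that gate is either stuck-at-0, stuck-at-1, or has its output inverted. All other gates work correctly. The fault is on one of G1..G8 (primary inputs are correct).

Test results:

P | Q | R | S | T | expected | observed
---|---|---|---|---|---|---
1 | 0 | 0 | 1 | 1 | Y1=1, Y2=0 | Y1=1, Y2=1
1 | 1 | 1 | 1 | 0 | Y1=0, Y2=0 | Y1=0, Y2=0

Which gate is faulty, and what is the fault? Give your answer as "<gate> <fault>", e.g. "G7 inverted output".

Fault-free values for test 1 (P=1, Q=0, R=0, S=1, T=1): G1=0, G2=0, G3=0, G4=0, G5=1, G6=1, G7=1, G8=0, giving Y1=1, Y2=0. Observed Y1=1, Y2=1.
Test 1: faults giving observed Y1=1, Y2=1 are {G1 stuck-at-1, G1 inverted output, G3 stuck-at-1, G3 inverted output, G8 stuck-at-1, G8 inverted output}.
Test 2 (P=1, Q=1, R=1, S=1, T=0): fault-free G1=0, G2=0, G3=1, G4=0, G5=0, G6=0, G7=0, G8=0 → Y1=0, Y2=0; observed Y1=0, Y2=0. Eliminates G1 stuck-at-1, G1 inverted output, G3 inverted output, G8 stuck-at-1, G8 inverted output.
Only G3 stuck-at-1 is consistent with every test.

G3 stuck-at-1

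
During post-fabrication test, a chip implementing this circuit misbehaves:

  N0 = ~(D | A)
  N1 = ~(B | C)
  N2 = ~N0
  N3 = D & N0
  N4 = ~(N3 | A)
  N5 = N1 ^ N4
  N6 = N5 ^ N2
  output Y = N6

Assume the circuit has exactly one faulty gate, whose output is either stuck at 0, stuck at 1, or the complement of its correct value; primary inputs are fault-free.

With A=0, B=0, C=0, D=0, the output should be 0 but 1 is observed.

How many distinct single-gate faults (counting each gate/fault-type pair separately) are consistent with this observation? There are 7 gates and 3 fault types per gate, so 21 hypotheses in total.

Fault-free: N0=1, N1=1, N2=0, N3=0, N4=1, N5=0, N6=0 → 0. Observed 1.
  N0: stuck-at-0, inverted output ✓; others ✗
  N1: stuck-at-0, inverted output ✓; others ✗
  N2: stuck-at-1, inverted output ✓; others ✗
  N3: stuck-at-1, inverted output ✓; others ✗
  N4: stuck-at-0, inverted output ✓; others ✗
  N5: stuck-at-1, inverted output ✓; others ✗
  N6: stuck-at-1, inverted output ✓; others ✗
Consistent faults: {N0 stuck-at-0, N0 inverted output, N1 stuck-at-0, N1 inverted output, N2 stuck-at-1, N2 inverted output, N3 stuck-at-1, N3 inverted output, N4 stuck-at-0, N4 inverted output, N5 stuck-at-1, N5 inverted output, N6 stuck-at-1, N6 inverted output} — 14 in all.

14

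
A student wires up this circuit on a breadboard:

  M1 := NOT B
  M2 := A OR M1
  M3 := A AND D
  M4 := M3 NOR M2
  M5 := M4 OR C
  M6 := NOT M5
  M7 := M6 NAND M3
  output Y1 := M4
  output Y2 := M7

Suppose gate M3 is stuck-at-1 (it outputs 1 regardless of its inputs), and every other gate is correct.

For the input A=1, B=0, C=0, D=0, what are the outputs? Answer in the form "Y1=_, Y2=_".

Y1=0, Y2=0

Propagate with M3 forced: M1=1, M2=1, M3=1 [stuck-at-1], M4=0, M5=0, M6=1, M7=0.
So the outputs are Y1=0, Y2=0. (Without the fault they would be Y1=0, Y2=1.)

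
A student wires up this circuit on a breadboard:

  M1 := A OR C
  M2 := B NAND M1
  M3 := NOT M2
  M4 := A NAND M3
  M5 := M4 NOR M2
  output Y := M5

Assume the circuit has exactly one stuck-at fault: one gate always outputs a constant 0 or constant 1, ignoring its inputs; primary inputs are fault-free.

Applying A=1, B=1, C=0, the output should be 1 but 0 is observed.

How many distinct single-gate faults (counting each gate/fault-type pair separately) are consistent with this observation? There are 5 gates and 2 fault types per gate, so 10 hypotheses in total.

5

Fault-free: M1=1, M2=0, M3=1, M4=0, M5=1 → 1. Observed 0.
  M1 stuck-at-0: output 0 ✓
  M1 stuck-at-1: output 1 ✗
  M2 stuck-at-0: output 1 ✗
  M2 stuck-at-1: output 0 ✓
  M3 stuck-at-0: output 0 ✓
  M3 stuck-at-1: output 1 ✗
  M4 stuck-at-0: output 1 ✗
  M4 stuck-at-1: output 0 ✓
  M5 stuck-at-0: output 0 ✓
  M5 stuck-at-1: output 1 ✗
Consistent faults: {M1 stuck-at-0, M2 stuck-at-1, M3 stuck-at-0, M4 stuck-at-1, M5 stuck-at-0} — 5 in all.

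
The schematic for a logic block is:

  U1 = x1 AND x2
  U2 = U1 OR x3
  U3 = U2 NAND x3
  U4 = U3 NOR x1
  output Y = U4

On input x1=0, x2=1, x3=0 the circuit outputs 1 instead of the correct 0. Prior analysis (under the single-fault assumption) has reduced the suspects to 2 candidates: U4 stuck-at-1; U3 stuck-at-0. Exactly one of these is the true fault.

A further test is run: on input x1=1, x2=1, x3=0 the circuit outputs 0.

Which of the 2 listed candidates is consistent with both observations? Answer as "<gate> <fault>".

Evaluate each candidate on input x1=1, x2=1, x3=0:
  U4 stuck-at-1: U1=1, U2=1, U3=1, U4=1 [stuck-at-1] → 1 — eliminated
  U3 stuck-at-0: U1=1, U2=1, U3=0 [stuck-at-0], U4=0 → 0 — matches
Only U3 stuck-at-0 reproduces the observed 0.

U3 stuck-at-0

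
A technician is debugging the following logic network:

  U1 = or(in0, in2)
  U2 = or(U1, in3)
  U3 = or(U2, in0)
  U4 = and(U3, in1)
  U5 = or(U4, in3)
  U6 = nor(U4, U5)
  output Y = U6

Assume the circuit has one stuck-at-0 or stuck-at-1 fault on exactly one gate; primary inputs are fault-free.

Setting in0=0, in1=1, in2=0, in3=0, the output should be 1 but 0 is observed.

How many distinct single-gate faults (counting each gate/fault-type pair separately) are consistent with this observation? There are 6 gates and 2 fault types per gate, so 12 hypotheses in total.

Fault-free: U1=0, U2=0, U3=0, U4=0, U5=0, U6=1 → 1. Observed 0.
  U1 stuck-at-0: output 1 ✗
  U1 stuck-at-1: output 0 ✓
  U2 stuck-at-0: output 1 ✗
  U2 stuck-at-1: output 0 ✓
  U3 stuck-at-0: output 1 ✗
  U3 stuck-at-1: output 0 ✓
  U4 stuck-at-0: output 1 ✗
  U4 stuck-at-1: output 0 ✓
  U5 stuck-at-0: output 1 ✗
  U5 stuck-at-1: output 0 ✓
  U6 stuck-at-0: output 0 ✓
  U6 stuck-at-1: output 1 ✗
Consistent faults: {U1 stuck-at-1, U2 stuck-at-1, U3 stuck-at-1, U4 stuck-at-1, U5 stuck-at-1, U6 stuck-at-0} — 6 in all.

6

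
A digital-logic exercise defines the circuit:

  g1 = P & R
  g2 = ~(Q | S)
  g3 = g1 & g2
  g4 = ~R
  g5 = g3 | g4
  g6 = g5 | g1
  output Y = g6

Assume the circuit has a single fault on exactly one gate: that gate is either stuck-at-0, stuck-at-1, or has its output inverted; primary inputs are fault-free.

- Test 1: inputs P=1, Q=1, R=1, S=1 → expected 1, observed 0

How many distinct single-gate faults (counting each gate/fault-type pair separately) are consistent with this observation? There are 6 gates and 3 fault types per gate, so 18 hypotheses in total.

Fault-free: g1=1, g2=0, g3=0, g4=0, g5=0, g6=1 → 1. Observed 0.
  g1: stuck-at-0, inverted output ✓; others ✗
  g2: none of the 3 fault types match ✗
  g3: none of the 3 fault types match ✗
  g4: none of the 3 fault types match ✗
  g5: none of the 3 fault types match ✗
  g6: stuck-at-0, inverted output ✓; others ✗
Consistent faults: {g1 stuck-at-0, g1 inverted output, g6 stuck-at-0, g6 inverted output} — 4 in all.

4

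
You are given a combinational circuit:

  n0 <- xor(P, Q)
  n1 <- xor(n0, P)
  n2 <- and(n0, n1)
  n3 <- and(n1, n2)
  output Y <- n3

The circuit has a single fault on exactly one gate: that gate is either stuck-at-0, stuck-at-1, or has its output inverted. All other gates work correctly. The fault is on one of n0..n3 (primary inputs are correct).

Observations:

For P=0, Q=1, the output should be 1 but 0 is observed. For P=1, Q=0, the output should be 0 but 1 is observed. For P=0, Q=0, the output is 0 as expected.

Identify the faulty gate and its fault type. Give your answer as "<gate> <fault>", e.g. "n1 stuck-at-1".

n1 inverted output

Fault-free values for test 1 (P=0, Q=1): n0=1, n1=1, n2=1, n3=1, giving Y=1. Observed 0.
Test 1: faults giving observed 0 are {n0 stuck-at-0, n0 inverted output, n1 stuck-at-0, n1 inverted output, n2 stuck-at-0, n2 inverted output, n3 stuck-at-0, n3 inverted output}.
Test 2 (P=1, Q=0): fault-free n0=1, n1=0, n2=0, n3=0 → 0; observed 1. Eliminates n0 stuck-at-0, n0 inverted output, n1 stuck-at-0, n2 stuck-at-0, n2 inverted output, n3 stuck-at-0.
Test 3 (P=0, Q=0): fault-free n0=0, n1=0, n2=0, n3=0 → 0; observed 0. Eliminates n3 inverted output.
Only n1 inverted output is consistent with every test.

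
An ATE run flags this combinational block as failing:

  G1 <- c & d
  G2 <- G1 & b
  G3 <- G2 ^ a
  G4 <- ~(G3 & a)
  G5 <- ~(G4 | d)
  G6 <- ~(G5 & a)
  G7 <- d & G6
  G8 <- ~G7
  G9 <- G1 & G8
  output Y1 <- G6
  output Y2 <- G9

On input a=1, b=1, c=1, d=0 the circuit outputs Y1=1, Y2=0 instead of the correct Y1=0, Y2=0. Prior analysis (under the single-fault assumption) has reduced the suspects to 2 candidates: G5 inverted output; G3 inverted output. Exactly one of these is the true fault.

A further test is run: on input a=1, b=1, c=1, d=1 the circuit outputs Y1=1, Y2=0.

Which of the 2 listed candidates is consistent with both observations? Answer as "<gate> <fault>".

G3 inverted output

Evaluate each candidate on input a=1, b=1, c=1, d=1:
  G5 inverted output: G1=1, G2=1, G3=0, G4=1, G5=1 [inverted output], G6=0, G7=0, G8=1, G9=1 → Y1=0, Y2=1 — eliminated
  G3 inverted output: G1=1, G2=1, G3=1 [inverted output], G4=0, G5=0, G6=1, G7=1, G8=0, G9=0 → Y1=1, Y2=0 — matches
Only G3 inverted output reproduces the observed Y1=1, Y2=0.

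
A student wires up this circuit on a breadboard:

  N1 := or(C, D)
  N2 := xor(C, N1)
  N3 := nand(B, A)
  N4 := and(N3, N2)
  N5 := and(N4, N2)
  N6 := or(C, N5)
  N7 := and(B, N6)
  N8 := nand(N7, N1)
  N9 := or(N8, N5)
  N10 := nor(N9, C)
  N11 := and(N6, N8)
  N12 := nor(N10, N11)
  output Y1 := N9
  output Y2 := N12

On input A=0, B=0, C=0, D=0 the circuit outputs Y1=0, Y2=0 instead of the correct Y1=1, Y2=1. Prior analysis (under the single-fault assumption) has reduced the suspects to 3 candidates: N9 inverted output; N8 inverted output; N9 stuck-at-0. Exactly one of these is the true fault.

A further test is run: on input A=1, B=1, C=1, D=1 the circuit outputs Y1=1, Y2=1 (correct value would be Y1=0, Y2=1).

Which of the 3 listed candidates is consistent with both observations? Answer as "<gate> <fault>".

N9 inverted output

Evaluate each candidate on input A=1, B=1, C=1, D=1:
  N9 inverted output: N1=1, N2=0, N3=0, N4=0, N5=0, N6=1, N7=1, N8=0, N9=1 [inverted output], N10=0, N11=0, N12=1 → Y1=1, Y2=1 — matches
  N8 inverted output: N1=1, N2=0, N3=0, N4=0, N5=0, N6=1, N7=1, N8=1 [inverted output], N9=1, N10=0, N11=1, N12=0 → Y1=1, Y2=0 — eliminated
  N9 stuck-at-0: N1=1, N2=0, N3=0, N4=0, N5=0, N6=1, N7=1, N8=0, N9=0 [stuck-at-0], N10=0, N11=0, N12=1 → Y1=0, Y2=1 — eliminated
Only N9 inverted output reproduces the observed Y1=1, Y2=1.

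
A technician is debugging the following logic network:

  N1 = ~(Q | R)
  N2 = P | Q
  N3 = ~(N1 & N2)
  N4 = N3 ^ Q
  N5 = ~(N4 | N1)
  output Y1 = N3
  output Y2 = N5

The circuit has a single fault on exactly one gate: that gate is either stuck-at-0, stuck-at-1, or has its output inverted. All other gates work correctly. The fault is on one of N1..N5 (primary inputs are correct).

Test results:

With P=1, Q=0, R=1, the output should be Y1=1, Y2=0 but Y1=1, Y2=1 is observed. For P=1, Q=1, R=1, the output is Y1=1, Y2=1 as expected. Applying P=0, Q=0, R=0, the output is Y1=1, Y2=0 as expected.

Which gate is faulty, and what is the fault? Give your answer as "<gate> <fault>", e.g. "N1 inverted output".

N4 stuck-at-0

Fault-free values for test 1 (P=1, Q=0, R=1): N1=0, N2=1, N3=1, N4=1, N5=0, giving Y1=1, Y2=0. Observed Y1=1, Y2=1.
Test 1: faults giving observed Y1=1, Y2=1 are {N4 stuck-at-0, N4 inverted output, N5 stuck-at-1, N5 inverted output}.
Test 2 (P=1, Q=1, R=1): fault-free N1=0, N2=1, N3=1, N4=0, N5=1 → Y1=1, Y2=1; observed Y1=1, Y2=1. Eliminates N4 inverted output, N5 inverted output.
Test 3 (P=0, Q=0, R=0): fault-free N1=1, N2=0, N3=1, N4=1, N5=0 → Y1=1, Y2=0; observed Y1=1, Y2=0. Eliminates N5 stuck-at-1.
Only N4 stuck-at-0 is consistent with every test.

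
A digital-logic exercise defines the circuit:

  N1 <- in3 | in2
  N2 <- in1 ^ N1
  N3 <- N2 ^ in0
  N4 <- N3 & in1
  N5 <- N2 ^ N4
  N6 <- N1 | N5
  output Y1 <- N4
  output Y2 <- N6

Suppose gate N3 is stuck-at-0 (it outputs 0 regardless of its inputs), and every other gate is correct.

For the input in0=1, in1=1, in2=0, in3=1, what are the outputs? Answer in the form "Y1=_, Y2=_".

Propagate with N3 forced: N1=1, N2=0, N3=0 [stuck-at-0], N4=0, N5=0, N6=1.
So the outputs are Y1=0, Y2=1. (Without the fault they would be Y1=1, Y2=1.)

Y1=0, Y2=1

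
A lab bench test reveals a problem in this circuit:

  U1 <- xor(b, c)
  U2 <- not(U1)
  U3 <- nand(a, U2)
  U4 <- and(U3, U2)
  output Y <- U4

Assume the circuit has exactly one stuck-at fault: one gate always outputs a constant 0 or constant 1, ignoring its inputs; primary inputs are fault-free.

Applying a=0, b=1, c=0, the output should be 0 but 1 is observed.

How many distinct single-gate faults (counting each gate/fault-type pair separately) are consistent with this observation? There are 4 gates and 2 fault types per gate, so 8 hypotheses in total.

3

Fault-free: U1=1, U2=0, U3=1, U4=0 → 0. Observed 1.
  U1 stuck-at-0: output 1 ✓
  U1 stuck-at-1: output 0 ✗
  U2 stuck-at-0: output 0 ✗
  U2 stuck-at-1: output 1 ✓
  U3 stuck-at-0: output 0 ✗
  U3 stuck-at-1: output 0 ✗
  U4 stuck-at-0: output 0 ✗
  U4 stuck-at-1: output 1 ✓
Consistent faults: {U1 stuck-at-0, U2 stuck-at-1, U4 stuck-at-1} — 3 in all.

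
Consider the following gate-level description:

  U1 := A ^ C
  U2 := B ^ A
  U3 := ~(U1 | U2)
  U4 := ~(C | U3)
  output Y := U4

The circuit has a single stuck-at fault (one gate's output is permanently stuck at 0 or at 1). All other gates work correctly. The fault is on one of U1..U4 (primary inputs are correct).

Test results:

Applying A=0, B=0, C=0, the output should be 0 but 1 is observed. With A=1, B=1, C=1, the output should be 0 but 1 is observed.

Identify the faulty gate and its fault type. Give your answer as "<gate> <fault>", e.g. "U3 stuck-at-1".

U4 stuck-at-1

Fault-free values for test 1 (A=0, B=0, C=0): U1=0, U2=0, U3=1, U4=0, giving Y=0. Observed 1.
Test 1: faults giving observed 1 are {U1 stuck-at-1, U2 stuck-at-1, U3 stuck-at-0, U4 stuck-at-1}.
Test 2 (A=1, B=1, C=1): fault-free U1=0, U2=0, U3=1, U4=0 → 0; observed 1. Eliminates U1 stuck-at-1, U2 stuck-at-1, U3 stuck-at-0.
Only U4 stuck-at-1 is consistent with every test.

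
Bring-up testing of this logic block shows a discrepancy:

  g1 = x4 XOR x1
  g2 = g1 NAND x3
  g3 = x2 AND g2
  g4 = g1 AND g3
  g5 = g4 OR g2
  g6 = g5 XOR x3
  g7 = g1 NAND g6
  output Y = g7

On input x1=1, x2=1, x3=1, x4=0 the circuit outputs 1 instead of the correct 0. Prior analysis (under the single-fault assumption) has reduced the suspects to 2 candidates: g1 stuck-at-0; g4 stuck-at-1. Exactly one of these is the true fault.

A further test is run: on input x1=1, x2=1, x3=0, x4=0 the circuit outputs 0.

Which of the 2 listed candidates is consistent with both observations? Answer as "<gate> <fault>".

Evaluate each candidate on input x1=1, x2=1, x3=0, x4=0:
  g1 stuck-at-0: g1=0 [stuck-at-0], g2=1, g3=1, g4=0, g5=1, g6=1, g7=1 → 1 — eliminated
  g4 stuck-at-1: g1=1, g2=1, g3=1, g4=1 [stuck-at-1], g5=1, g6=1, g7=0 → 0 — matches
Only g4 stuck-at-1 reproduces the observed 0.

g4 stuck-at-1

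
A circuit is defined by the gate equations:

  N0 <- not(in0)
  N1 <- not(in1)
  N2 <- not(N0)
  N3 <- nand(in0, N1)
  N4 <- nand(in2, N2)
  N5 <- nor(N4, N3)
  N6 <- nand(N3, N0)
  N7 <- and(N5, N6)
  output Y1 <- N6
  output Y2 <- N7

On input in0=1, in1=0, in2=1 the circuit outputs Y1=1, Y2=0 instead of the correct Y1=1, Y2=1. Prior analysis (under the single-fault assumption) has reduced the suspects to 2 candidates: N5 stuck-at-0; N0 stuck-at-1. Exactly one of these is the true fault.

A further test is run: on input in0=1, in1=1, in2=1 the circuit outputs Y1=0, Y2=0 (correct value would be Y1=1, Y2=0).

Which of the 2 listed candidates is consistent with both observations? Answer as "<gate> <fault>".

N0 stuck-at-1

Evaluate each candidate on input in0=1, in1=1, in2=1:
  N5 stuck-at-0: N0=0, N1=0, N2=1, N3=1, N4=0, N5=0 [stuck-at-0], N6=1, N7=0 → Y1=1, Y2=0 — eliminated
  N0 stuck-at-1: N0=1 [stuck-at-1], N1=0, N2=0, N3=1, N4=1, N5=0, N6=0, N7=0 → Y1=0, Y2=0 — matches
Only N0 stuck-at-1 reproduces the observed Y1=0, Y2=0.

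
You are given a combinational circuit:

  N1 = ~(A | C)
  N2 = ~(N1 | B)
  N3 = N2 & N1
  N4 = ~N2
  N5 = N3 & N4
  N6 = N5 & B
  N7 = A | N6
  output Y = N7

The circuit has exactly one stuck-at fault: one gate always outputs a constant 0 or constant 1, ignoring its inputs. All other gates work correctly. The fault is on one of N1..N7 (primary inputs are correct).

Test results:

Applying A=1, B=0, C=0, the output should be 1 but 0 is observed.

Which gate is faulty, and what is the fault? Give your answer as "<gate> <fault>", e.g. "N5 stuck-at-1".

N7 stuck-at-0

Fault-free values for test 1 (A=1, B=0, C=0): N1=0, N2=1, N3=0, N4=0, N5=0, N6=0, N7=1, giving Y=1. Observed 0.
Test 1: faults giving observed 0 are {N7 stuck-at-0}.
Only N7 stuck-at-0 is consistent with every test.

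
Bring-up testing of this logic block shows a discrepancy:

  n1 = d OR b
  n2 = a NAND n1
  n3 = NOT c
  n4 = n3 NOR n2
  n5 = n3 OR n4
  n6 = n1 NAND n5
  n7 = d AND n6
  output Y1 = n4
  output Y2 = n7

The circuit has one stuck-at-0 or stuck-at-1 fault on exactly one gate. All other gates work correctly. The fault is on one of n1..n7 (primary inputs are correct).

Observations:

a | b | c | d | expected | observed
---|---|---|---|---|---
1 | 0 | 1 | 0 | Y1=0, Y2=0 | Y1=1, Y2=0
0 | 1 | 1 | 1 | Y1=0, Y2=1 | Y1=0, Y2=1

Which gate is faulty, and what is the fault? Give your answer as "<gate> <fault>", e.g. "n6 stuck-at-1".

Fault-free values for test 1 (a=1, b=0, c=1, d=0): n1=0, n2=1, n3=0, n4=0, n5=0, n6=1, n7=0, giving Y1=0, Y2=0. Observed Y1=1, Y2=0.
Test 1: faults giving observed Y1=1, Y2=0 are {n1 stuck-at-1, n2 stuck-at-0, n4 stuck-at-1}.
Test 2 (a=0, b=1, c=1, d=1): fault-free n1=1, n2=1, n3=0, n4=0, n5=0, n6=1, n7=1 → Y1=0, Y2=1; observed Y1=0, Y2=1. Eliminates n2 stuck-at-0, n4 stuck-at-1.
Only n1 stuck-at-1 is consistent with every test.

n1 stuck-at-1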